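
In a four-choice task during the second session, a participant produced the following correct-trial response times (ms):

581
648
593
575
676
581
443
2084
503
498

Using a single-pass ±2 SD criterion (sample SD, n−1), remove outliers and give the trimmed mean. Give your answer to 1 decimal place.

n = 10, ΣRT = 7182, M = 718.200
Σ(x−M)² = 2116481.60; s = √(2116481.60/9) = 484.938
Cutoffs: 718.200 ± 2·484.938 → [-251.7, 1688.1]
Outside: 2084 → excluded.
Retained (n=9): Σ = 5098, mean = 5098/9 = 566.444

566.4 ms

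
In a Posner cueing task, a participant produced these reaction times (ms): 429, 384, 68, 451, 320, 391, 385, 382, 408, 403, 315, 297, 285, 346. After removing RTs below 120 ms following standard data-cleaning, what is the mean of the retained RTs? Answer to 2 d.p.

368.92 ms

Excluded: 68
Retained (n=13): Σ = 4796
Mean = 4796/13 = 368.9231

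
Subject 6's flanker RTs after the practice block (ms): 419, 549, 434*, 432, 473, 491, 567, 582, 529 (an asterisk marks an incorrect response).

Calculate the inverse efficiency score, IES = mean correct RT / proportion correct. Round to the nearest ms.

568 ms

Correct trials (n=8): 419, 549, 432, 473, 491, 567, 582, 529
Mean correct RT = 4042/8 = 505.2500 ms
Proportion correct = 8/9
IES = 505.2500 / (8/9) = 568.406 ms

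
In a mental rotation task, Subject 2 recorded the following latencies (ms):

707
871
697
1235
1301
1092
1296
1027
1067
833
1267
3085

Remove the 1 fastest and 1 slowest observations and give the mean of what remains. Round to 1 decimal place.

Sorted: 697, 707, 833, 871, 1027, 1067, 1092, 1235, 1267, 1296, 1301, 3085
Drop lowest 1 (697) and highest 1 (3085)
Remaining (n=10): Σ = 10696, mean = 10696/10 = 1069.600

1069.6 ms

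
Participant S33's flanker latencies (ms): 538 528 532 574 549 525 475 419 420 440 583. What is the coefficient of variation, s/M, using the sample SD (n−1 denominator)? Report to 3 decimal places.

n = 11, Σ = 5583, M = 507.5455
Σ(x−M)² = 35202.727; s = √(35202.727/10) = 59.3319
CV = 59.3319 / 507.5455 = 0.11690

0.117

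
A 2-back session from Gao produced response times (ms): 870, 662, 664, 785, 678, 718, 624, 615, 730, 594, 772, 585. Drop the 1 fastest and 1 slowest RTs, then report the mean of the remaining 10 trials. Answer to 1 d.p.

Sorted: 585, 594, 615, 624, 662, 664, 678, 718, 730, 772, 785, 870
Drop lowest 1 (585) and highest 1 (870)
Remaining (n=10): Σ = 6842, mean = 6842/10 = 684.200

684.2 ms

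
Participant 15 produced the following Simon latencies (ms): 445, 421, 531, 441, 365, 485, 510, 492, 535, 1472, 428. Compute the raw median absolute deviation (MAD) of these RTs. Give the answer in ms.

Sorted: 365, 421, 428, 441, 445, 485, 492, 510, 531, 535, 1472 → median = 485
|x − 485|: 40, 64, 46, 44, 120, 0, 25, 7, 50, 987, 57
Sorted deviations: 0, 7, 25, 40, 44, 46, 50, 57, 64, 120, 987 → MAD = 46

46 ms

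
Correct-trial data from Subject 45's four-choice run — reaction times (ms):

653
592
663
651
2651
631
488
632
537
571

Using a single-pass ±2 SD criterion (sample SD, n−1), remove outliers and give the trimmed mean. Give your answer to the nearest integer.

n = 10, ΣRT = 8069, M = 806.900
Σ(x−M)² = 3807306.90; s = √(3807306.90/9) = 650.411
Cutoffs: 806.900 ± 2·650.411 → [-493.9, 2107.7]
Outside: 2651 → excluded.
Retained (n=9): Σ = 5418, mean = 5418/9 = 602.000

602 ms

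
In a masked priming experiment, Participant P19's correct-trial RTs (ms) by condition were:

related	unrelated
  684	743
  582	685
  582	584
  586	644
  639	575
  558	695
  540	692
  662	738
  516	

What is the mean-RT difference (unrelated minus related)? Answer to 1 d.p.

75.2 ms

M(related) = 5349/9 = 594.333
M(unrelated) = 5356/8 = 669.500
Difference = 669.500 − 594.333 = 75.167 ms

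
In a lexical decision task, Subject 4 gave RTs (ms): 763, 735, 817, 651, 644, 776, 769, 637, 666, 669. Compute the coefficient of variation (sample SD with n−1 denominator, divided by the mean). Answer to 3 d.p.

0.093

n = 10, Σ = 7127, M = 712.7000
Σ(x−M)² = 39430.100; s = √(39430.100/9) = 66.1900
CV = 66.1900 / 712.7000 = 0.09287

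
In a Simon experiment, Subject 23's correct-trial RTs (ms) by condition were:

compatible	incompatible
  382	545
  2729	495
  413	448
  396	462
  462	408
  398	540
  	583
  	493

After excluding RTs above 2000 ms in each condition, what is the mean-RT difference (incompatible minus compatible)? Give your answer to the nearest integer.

87 ms

compatible: exclude 2729
M(compatible) = 2051/5 = 410.200
M(incompatible) = 3974/8 = 496.750
Difference = 496.750 − 410.200 = 86.550 ms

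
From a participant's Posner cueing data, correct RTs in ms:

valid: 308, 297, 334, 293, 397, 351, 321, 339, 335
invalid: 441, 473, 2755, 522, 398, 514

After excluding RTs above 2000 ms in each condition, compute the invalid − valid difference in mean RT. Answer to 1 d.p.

invalid: exclude 2755
M(valid) = 2975/9 = 330.556
M(invalid) = 2348/5 = 469.600
Difference = 469.600 − 330.556 = 139.044 ms

139.0 ms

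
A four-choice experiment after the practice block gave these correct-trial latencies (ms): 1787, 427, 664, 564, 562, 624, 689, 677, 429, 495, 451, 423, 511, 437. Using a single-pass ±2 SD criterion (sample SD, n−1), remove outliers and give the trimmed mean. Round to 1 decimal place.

n = 14, ΣRT = 8740, M = 624.286
Σ(x−M)² = 1580188.86; s = √(1580188.86/13) = 348.645
Cutoffs: 624.286 ± 2·348.645 → [-73.0, 1321.6]
Outside: 1787 → excluded.
Retained (n=13): Σ = 6953, mean = 6953/13 = 534.846

534.8 ms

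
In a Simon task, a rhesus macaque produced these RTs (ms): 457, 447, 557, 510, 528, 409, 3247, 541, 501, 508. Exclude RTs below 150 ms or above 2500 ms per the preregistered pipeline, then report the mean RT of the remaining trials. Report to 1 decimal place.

Excluded: 3247
Retained (n=9): Σ = 4458
Mean = 4458/9 = 495.3333

495.3 ms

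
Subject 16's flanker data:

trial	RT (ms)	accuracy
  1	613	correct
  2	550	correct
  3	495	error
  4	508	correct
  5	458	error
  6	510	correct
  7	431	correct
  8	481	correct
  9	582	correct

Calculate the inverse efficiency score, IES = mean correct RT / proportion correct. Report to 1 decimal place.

675.0 ms

Correct trials (n=7): 613, 550, 508, 510, 431, 481, 582
Mean correct RT = 3675/7 = 525.0000 ms
Proportion correct = 7/9
IES = 525.0000 / (7/9) = 675.000 ms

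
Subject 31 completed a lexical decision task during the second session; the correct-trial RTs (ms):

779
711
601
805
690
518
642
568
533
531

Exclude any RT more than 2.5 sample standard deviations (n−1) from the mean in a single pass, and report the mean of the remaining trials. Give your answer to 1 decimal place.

637.8 ms

n = 10, ΣRT = 6378, M = 637.800
Σ(x−M)² = 98961.60; s = √(98961.60/9) = 104.861
Cutoffs: 637.800 ± 2.5·104.861 → [375.6, 900.0]
No RTs fall outside the cutoffs; all 10 retained. Mean = 6378/10 = 637.800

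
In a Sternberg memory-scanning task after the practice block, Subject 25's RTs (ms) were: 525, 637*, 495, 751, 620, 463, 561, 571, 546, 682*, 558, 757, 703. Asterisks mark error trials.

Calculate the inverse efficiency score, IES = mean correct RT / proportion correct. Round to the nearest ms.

Correct trials (n=11): 525, 495, 751, 620, 463, 561, 571, 546, 558, 757, 703
Mean correct RT = 6550/11 = 595.4545 ms
Proportion correct = 11/13
IES = 595.4545 / (11/13) = 703.719 ms

704 ms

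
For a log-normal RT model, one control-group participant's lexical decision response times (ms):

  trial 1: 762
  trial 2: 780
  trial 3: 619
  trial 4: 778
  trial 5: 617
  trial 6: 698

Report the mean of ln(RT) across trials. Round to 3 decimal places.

ln(RT): 6.6359, 6.6593, 6.4281, 6.6567, 6.4249, 6.5482
Σ ln(RT) = 39.3532
Mean = 39.3532/6 = 6.55886

6.559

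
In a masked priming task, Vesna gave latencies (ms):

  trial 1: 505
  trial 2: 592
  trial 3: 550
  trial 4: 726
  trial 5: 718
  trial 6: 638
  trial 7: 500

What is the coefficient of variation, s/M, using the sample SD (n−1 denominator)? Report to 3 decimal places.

0.155

n = 7, Σ = 4229, M = 604.1429
Σ(x−M)² = 52712.857; s = √(52712.857/6) = 93.7309
CV = 93.7309 / 604.1429 = 0.15515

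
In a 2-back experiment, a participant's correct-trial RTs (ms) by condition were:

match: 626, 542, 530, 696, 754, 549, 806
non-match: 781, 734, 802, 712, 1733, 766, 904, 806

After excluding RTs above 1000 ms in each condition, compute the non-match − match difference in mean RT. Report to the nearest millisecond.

non-match: exclude 1733
M(match) = 4503/7 = 643.286
M(non-match) = 5505/7 = 786.429
Difference = 786.429 − 643.286 = 143.143 ms

143 ms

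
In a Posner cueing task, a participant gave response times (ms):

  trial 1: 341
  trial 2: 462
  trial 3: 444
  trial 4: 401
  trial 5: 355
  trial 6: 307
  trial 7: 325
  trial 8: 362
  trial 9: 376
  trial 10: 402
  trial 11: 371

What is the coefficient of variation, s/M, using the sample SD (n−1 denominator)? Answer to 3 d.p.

0.126

n = 11, Σ = 4146, M = 376.9091
Σ(x−M)² = 22560.909; s = √(22560.909/10) = 47.4983
CV = 47.4983 / 376.9091 = 0.12602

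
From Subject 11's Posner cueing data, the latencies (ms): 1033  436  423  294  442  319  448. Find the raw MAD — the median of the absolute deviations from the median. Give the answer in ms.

13 ms

Sorted: 294, 319, 423, 436, 442, 448, 1033 → median = 436
|x − 436|: 597, 0, 13, 142, 6, 117, 12
Sorted deviations: 0, 6, 12, 13, 117, 142, 597 → MAD = 13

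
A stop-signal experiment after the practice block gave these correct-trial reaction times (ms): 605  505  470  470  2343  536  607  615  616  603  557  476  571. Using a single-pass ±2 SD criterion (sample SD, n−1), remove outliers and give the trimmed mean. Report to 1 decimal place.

552.6 ms

n = 13, ΣRT = 8974, M = 690.308
Σ(x−M)² = 2997578.77; s = √(2997578.77/12) = 499.798
Cutoffs: 690.308 ± 2·499.798 → [-309.3, 1689.9]
Outside: 2343 → excluded.
Retained (n=12): Σ = 6631, mean = 6631/12 = 552.583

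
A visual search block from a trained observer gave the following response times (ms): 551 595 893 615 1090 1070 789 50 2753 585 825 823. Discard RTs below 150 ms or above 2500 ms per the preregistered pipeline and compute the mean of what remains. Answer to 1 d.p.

Excluded: 50, 2753
Retained (n=10): Σ = 7836
Mean = 7836/10 = 783.6000

783.6 ms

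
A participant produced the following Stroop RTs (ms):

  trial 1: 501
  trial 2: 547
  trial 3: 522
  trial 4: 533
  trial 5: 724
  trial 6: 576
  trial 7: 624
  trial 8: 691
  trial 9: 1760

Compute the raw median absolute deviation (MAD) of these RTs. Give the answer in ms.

54 ms

Sorted: 501, 522, 533, 547, 576, 624, 691, 724, 1760 → median = 576
|x − 576|: 75, 29, 54, 43, 148, 0, 48, 115, 1184
Sorted deviations: 0, 29, 43, 48, 54, 75, 115, 148, 1184 → MAD = 54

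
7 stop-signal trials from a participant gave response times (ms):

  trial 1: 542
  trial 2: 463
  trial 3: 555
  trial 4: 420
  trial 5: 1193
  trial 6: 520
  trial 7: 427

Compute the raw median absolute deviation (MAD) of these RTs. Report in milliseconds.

Sorted: 420, 427, 463, 520, 542, 555, 1193 → median = 520
|x − 520|: 22, 57, 35, 100, 673, 0, 93
Sorted deviations: 0, 22, 35, 57, 93, 100, 673 → MAD = 57

57 ms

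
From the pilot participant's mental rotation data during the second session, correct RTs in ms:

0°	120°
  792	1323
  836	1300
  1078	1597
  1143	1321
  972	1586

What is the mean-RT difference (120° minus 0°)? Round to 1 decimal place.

461.2 ms

M(0°) = 4821/5 = 964.200
M(120°) = 7127/5 = 1425.400
Difference = 1425.400 − 964.200 = 461.200 ms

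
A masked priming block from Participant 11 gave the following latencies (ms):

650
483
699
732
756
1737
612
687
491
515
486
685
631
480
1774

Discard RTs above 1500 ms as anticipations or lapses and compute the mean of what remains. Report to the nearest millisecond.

608 ms

Excluded: 1737, 1774
Retained (n=13): Σ = 7907
Mean = 7907/13 = 608.2308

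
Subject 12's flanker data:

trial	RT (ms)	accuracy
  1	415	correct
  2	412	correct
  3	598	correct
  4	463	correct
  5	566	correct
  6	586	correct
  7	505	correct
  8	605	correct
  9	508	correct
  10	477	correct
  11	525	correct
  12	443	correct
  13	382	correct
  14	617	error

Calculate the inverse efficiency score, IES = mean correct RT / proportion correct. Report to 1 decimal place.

537.2 ms

Correct trials (n=13): 415, 412, 598, 463, 566, 586, 505, 605, 508, 477, 525, 443, 382
Mean correct RT = 6485/13 = 498.8462 ms
Proportion correct = 13/14
IES = 498.8462 / (13/14) = 537.219 ms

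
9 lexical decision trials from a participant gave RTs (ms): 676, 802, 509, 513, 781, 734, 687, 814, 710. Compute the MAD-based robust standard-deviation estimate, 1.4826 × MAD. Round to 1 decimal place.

105.3 ms

Sorted: 509, 513, 676, 687, 710, 734, 781, 802, 814 → median = 710
|x − 710| sorted: 0, 23, 24, 34, 71, 92, 104, 197, 201 → MAD = 71
Robust SD ≈ 1.4826 × 71 = 105.265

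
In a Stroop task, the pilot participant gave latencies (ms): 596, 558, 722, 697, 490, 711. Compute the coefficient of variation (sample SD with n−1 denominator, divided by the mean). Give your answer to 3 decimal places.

0.152

n = 6, Σ = 3774, M = 629.0000
Σ(x−M)² = 45448.000; s = √(45448.000/5) = 95.3394
CV = 95.3394 / 629.0000 = 0.15157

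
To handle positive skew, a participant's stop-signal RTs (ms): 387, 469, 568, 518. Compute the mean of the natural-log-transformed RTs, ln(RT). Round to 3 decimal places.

ln(RT): 5.9584, 6.1506, 6.3421, 6.2500
Σ ln(RT) = 24.7011
Mean = 24.7011/4 = 6.17528

6.175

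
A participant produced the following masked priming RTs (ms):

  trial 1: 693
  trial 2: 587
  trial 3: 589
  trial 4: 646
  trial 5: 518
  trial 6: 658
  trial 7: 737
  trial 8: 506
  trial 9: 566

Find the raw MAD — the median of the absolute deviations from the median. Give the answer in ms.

69 ms

Sorted: 506, 518, 566, 587, 589, 646, 658, 693, 737 → median = 589
|x − 589|: 104, 2, 0, 57, 71, 69, 148, 83, 23
Sorted deviations: 0, 2, 23, 57, 69, 71, 83, 104, 148 → MAD = 69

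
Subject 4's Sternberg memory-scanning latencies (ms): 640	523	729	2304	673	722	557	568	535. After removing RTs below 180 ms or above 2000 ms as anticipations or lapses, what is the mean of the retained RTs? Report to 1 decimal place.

Excluded: 2304
Retained (n=8): Σ = 4947
Mean = 4947/8 = 618.3750

618.4 ms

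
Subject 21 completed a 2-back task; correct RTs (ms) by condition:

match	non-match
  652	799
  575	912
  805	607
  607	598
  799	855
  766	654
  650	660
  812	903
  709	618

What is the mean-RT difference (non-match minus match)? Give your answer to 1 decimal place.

25.7 ms

M(match) = 6375/9 = 708.333
M(non-match) = 6606/9 = 734.000
Difference = 734.000 − 708.333 = 25.667 ms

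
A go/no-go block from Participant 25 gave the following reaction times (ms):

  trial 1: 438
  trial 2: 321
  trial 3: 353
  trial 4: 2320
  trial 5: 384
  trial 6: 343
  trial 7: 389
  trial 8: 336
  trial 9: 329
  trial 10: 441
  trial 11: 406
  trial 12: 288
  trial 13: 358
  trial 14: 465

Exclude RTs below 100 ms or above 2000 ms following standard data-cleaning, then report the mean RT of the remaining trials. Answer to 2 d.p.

373.15 ms

Excluded: 2320
Retained (n=13): Σ = 4851
Mean = 4851/13 = 373.1538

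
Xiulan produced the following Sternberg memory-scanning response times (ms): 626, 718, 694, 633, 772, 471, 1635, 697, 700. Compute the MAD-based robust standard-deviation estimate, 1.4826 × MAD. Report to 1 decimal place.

94.9 ms

Sorted: 471, 626, 633, 694, 697, 700, 718, 772, 1635 → median = 697
|x − 697| sorted: 0, 3, 3, 21, 64, 71, 75, 226, 938 → MAD = 64
Robust SD ≈ 1.4826 × 64 = 94.886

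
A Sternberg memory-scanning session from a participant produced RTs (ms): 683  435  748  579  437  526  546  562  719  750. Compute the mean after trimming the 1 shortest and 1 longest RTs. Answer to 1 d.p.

Sorted: 435, 437, 526, 546, 562, 579, 683, 719, 748, 750
Drop lowest 1 (435) and highest 1 (750)
Remaining (n=8): Σ = 4800, mean = 4800/8 = 600.000

600.0 ms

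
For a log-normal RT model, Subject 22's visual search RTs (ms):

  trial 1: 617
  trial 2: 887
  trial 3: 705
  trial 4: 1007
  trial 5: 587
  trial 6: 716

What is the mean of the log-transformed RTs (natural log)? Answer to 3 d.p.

6.606

ln(RT): 6.4249, 6.7878, 6.5582, 6.9147, 6.3750, 6.5737
Σ ln(RT) = 39.6343
Mean = 39.6343/6 = 6.60572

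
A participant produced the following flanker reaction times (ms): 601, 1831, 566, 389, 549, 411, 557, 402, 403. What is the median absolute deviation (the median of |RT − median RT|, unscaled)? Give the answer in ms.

138 ms

Sorted: 389, 402, 403, 411, 549, 557, 566, 601, 1831 → median = 549
|x − 549|: 52, 1282, 17, 160, 0, 138, 8, 147, 146
Sorted deviations: 0, 8, 17, 52, 138, 146, 147, 160, 1282 → MAD = 138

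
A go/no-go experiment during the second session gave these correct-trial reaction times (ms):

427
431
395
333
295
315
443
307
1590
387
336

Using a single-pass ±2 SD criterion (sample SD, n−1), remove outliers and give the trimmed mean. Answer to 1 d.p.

n = 11, ΣRT = 5259, M = 478.091
Σ(x−M)² = 1388236.91; s = √(1388236.91/10) = 372.591
Cutoffs: 478.091 ± 2·372.591 → [-267.1, 1223.3]
Outside: 1590 → excluded.
Retained (n=10): Σ = 3669, mean = 3669/10 = 366.900

366.9 ms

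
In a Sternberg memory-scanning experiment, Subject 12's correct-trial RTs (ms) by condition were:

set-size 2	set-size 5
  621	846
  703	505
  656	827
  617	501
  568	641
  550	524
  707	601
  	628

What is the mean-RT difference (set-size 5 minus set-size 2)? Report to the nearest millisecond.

M(set-size 2) = 4422/7 = 631.714
M(set-size 5) = 5073/8 = 634.125
Difference = 634.125 − 631.714 = 2.411 ms

2 ms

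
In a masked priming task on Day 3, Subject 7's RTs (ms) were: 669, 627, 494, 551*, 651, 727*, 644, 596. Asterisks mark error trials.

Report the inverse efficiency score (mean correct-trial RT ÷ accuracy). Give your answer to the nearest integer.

818 ms

Correct trials (n=6): 669, 627, 494, 651, 644, 596
Mean correct RT = 3681/6 = 613.5000 ms
Proportion correct = 6/8
IES = 613.5000 / (6/8) = 818.000 ms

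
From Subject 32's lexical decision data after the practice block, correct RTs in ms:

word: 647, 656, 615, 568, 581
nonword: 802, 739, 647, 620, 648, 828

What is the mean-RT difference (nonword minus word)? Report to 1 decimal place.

M(word) = 3067/5 = 613.400
M(nonword) = 4284/6 = 714.000
Difference = 714.000 − 613.400 = 100.600 ms

100.6 ms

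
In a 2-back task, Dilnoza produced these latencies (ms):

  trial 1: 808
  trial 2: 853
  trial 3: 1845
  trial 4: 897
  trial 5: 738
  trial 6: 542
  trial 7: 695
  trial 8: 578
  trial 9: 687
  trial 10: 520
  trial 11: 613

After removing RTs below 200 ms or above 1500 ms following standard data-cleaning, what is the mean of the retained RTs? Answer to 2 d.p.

693.10 ms

Excluded: 1845
Retained (n=10): Σ = 6931
Mean = 6931/10 = 693.1000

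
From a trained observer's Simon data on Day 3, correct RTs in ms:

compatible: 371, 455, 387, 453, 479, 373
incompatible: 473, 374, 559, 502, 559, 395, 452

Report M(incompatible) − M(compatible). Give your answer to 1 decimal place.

M(compatible) = 2518/6 = 419.667
M(incompatible) = 3314/7 = 473.429
Difference = 473.429 − 419.667 = 53.762 ms

53.8 ms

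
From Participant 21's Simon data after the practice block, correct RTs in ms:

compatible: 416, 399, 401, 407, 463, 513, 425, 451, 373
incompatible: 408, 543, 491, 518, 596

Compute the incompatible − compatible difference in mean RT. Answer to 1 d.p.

83.6 ms

M(compatible) = 3848/9 = 427.556
M(incompatible) = 2556/5 = 511.200
Difference = 511.200 − 427.556 = 83.644 ms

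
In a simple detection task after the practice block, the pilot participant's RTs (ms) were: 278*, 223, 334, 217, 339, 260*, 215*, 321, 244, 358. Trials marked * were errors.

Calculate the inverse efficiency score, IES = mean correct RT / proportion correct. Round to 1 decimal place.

Correct trials (n=7): 223, 334, 217, 339, 321, 244, 358
Mean correct RT = 2036/7 = 290.8571 ms
Proportion correct = 7/10
IES = 290.8571 / (7/10) = 415.510 ms

415.5 ms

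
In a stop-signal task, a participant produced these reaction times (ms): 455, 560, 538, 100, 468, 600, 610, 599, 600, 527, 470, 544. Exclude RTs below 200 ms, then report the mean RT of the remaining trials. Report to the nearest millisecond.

Excluded: 100
Retained (n=11): Σ = 5971
Mean = 5971/11 = 542.8182

543 ms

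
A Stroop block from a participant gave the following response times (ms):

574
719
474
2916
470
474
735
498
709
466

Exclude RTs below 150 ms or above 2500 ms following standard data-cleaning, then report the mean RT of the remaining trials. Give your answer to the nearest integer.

569 ms

Excluded: 2916
Retained (n=9): Σ = 5119
Mean = 5119/9 = 568.7778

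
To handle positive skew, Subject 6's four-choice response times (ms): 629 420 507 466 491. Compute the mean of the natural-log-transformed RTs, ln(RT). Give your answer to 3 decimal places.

ln(RT): 6.4441, 6.0403, 6.2285, 6.1442, 6.1964
Σ ln(RT) = 31.0535
Mean = 31.0535/5 = 6.21071

6.211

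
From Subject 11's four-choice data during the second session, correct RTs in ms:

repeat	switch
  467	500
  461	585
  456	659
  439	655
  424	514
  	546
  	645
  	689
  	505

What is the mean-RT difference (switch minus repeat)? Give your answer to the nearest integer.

139 ms

M(repeat) = 2247/5 = 449.400
M(switch) = 5298/9 = 588.667
Difference = 588.667 − 449.400 = 139.267 ms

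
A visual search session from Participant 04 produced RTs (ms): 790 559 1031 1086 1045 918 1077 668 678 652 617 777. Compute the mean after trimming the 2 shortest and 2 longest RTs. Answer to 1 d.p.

819.9 ms

Sorted: 559, 617, 652, 668, 678, 777, 790, 918, 1031, 1045, 1077, 1086
Drop lowest 2 (559, 617) and highest 2 (1077, 1086)
Remaining (n=8): Σ = 6559, mean = 6559/8 = 819.875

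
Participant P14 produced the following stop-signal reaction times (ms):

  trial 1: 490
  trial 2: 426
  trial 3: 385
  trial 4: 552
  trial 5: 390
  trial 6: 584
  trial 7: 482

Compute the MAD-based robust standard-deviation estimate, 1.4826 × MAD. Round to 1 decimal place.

103.8 ms

Sorted: 385, 390, 426, 482, 490, 552, 584 → median = 482
|x − 482| sorted: 0, 8, 56, 70, 92, 97, 102 → MAD = 70
Robust SD ≈ 1.4826 × 70 = 103.782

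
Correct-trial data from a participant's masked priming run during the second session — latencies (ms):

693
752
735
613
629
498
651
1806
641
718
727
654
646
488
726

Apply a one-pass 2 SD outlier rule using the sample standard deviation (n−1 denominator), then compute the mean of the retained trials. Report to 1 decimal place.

655.1 ms

n = 15, ΣRT = 10977, M = 731.800
Σ(x−M)² = 1323046.40; s = √(1323046.40/14) = 307.414
Cutoffs: 731.800 ± 2·307.414 → [117.0, 1346.6]
Outside: 1806 → excluded.
Retained (n=14): Σ = 9171, mean = 9171/14 = 655.071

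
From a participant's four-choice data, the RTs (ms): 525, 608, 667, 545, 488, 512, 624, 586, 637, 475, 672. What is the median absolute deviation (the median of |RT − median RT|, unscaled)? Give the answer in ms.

61 ms

Sorted: 475, 488, 512, 525, 545, 586, 608, 624, 637, 667, 672 → median = 586
|x − 586|: 61, 22, 81, 41, 98, 74, 38, 0, 51, 111, 86
Sorted deviations: 0, 22, 38, 41, 51, 61, 74, 81, 86, 98, 111 → MAD = 61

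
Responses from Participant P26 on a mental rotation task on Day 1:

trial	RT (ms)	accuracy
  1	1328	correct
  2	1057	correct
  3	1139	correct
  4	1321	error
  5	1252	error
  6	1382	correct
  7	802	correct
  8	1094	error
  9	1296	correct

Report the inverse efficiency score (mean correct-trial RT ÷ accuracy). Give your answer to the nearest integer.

Correct trials (n=6): 1328, 1057, 1139, 1382, 802, 1296
Mean correct RT = 7004/6 = 1167.3333 ms
Proportion correct = 6/9
IES = 1167.3333 / (6/9) = 1751.000 ms

1751 ms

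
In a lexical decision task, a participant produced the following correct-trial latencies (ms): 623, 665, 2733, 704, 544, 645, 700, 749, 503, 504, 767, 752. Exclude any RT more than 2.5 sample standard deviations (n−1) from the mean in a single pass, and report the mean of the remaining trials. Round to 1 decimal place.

650.5 ms

n = 12, ΣRT = 9889, M = 824.083
Σ(x−M)² = 4069678.92; s = √(4069678.92/11) = 608.252
Cutoffs: 824.083 ± 2.5·608.252 → [-696.5, 2344.7]
Outside: 2733 → excluded.
Retained (n=11): Σ = 7156, mean = 7156/11 = 650.545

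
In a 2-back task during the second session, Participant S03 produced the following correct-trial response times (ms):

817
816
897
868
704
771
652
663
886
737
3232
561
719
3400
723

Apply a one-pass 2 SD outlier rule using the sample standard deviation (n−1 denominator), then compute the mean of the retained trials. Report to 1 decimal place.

n = 15, ΣRT = 16446, M = 1096.400
Σ(x−M)² = 11503113.60; s = √(11503113.60/14) = 906.450
Cutoffs: 1096.400 ± 2·906.450 → [-716.5, 2909.3]
Outside: 3232, 3400 → excluded.
Retained (n=13): Σ = 9814, mean = 9814/13 = 754.923

754.9 ms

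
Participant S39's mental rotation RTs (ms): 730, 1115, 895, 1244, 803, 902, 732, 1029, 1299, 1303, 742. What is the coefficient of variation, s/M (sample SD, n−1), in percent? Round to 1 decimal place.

23.3%

n = 11, Σ = 10794, M = 981.2727
Σ(x−M)² = 521680.182; s = √(521680.182/10) = 228.4032
CV = 228.4032 / 981.2727 = 0.23276 = 23.276%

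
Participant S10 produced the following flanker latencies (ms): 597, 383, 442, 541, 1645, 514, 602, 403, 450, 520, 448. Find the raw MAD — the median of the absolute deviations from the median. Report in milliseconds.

72 ms

Sorted: 383, 403, 442, 448, 450, 514, 520, 541, 597, 602, 1645 → median = 514
|x − 514|: 83, 131, 72, 27, 1131, 0, 88, 111, 64, 6, 66
Sorted deviations: 0, 6, 27, 64, 66, 72, 83, 88, 111, 131, 1131 → MAD = 72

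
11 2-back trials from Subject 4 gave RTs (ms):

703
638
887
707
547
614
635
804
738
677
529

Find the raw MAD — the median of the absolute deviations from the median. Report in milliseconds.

Sorted: 529, 547, 614, 635, 638, 677, 703, 707, 738, 804, 887 → median = 677
|x − 677|: 26, 39, 210, 30, 130, 63, 42, 127, 61, 0, 148
Sorted deviations: 0, 26, 30, 39, 42, 61, 63, 127, 130, 148, 210 → MAD = 61

61 ms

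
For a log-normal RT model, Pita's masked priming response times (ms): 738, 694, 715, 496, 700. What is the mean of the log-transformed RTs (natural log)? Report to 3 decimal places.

6.495

ln(RT): 6.6039, 6.5425, 6.5723, 6.2066, 6.5511
Σ ln(RT) = 32.4764
Mean = 32.4764/5 = 6.49527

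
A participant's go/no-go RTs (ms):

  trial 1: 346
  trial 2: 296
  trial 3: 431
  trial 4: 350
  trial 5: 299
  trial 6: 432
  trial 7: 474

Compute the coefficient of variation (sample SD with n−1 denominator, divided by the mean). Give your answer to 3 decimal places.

0.187

n = 7, Σ = 2628, M = 375.4286
Σ(x−M)² = 29667.714; s = √(29667.714/6) = 70.3180
CV = 70.3180 / 375.4286 = 0.18730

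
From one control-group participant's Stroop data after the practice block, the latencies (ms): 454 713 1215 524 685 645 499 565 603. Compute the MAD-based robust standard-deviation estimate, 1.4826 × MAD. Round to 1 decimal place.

121.6 ms

Sorted: 454, 499, 524, 565, 603, 645, 685, 713, 1215 → median = 603
|x − 603| sorted: 0, 38, 42, 79, 82, 104, 110, 149, 612 → MAD = 82
Robust SD ≈ 1.4826 × 82 = 121.573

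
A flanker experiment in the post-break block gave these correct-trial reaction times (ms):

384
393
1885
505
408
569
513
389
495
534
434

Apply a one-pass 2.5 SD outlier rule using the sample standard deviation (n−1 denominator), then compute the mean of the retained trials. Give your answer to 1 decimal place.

462.4 ms

n = 11, ΣRT = 6509, M = 591.727
Σ(x−M)² = 1881854.18; s = √(1881854.18/10) = 433.803
Cutoffs: 591.727 ± 2.5·433.803 → [-492.8, 1676.2]
Outside: 1885 → excluded.
Retained (n=10): Σ = 4624, mean = 4624/10 = 462.400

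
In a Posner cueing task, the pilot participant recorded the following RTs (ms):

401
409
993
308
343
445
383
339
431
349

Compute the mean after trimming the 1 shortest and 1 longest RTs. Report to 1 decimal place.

Sorted: 308, 339, 343, 349, 383, 401, 409, 431, 445, 993
Drop lowest 1 (308) and highest 1 (993)
Remaining (n=8): Σ = 3100, mean = 3100/8 = 387.500

387.5 ms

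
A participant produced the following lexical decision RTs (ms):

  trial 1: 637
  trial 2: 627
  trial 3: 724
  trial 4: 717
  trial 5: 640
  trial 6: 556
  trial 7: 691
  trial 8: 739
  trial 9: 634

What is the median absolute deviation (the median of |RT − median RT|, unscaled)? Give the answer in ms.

Sorted: 556, 627, 634, 637, 640, 691, 717, 724, 739 → median = 640
|x − 640|: 3, 13, 84, 77, 0, 84, 51, 99, 6
Sorted deviations: 0, 3, 6, 13, 51, 77, 84, 84, 99 → MAD = 51

51 ms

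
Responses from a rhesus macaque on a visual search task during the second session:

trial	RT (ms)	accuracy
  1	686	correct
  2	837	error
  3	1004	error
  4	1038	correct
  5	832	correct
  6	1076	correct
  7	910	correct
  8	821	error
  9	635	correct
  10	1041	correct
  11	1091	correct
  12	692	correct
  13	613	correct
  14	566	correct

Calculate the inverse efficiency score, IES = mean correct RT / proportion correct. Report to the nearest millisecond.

Correct trials (n=11): 686, 1038, 832, 1076, 910, 635, 1041, 1091, 692, 613, 566
Mean correct RT = 9180/11 = 834.5455 ms
Proportion correct = 11/14
IES = 834.5455 / (11/14) = 1062.149 ms

1062 ms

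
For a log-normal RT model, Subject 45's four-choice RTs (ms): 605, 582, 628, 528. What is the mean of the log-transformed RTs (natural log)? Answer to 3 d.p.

6.371

ln(RT): 6.4052, 6.3665, 6.4425, 6.2691
Σ ln(RT) = 25.4833
Mean = 25.4833/4 = 6.37083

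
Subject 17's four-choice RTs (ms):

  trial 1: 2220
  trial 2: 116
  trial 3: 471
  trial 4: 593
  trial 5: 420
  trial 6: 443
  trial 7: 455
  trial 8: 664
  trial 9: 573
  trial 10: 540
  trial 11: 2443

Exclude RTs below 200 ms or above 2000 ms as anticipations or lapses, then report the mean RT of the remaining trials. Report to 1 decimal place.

Excluded: 116, 2220, 2443
Retained (n=8): Σ = 4159
Mean = 4159/8 = 519.8750

519.9 ms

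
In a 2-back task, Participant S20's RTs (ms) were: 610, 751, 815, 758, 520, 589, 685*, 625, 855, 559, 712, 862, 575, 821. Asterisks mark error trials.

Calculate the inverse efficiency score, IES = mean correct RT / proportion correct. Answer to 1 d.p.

Correct trials (n=13): 610, 751, 815, 758, 520, 589, 625, 855, 559, 712, 862, 575, 821
Mean correct RT = 9052/13 = 696.3077 ms
Proportion correct = 13/14
IES = 696.3077 / (13/14) = 749.870 ms

749.9 ms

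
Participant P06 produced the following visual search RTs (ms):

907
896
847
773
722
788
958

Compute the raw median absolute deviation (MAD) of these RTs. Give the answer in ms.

Sorted: 722, 773, 788, 847, 896, 907, 958 → median = 847
|x − 847|: 60, 49, 0, 74, 125, 59, 111
Sorted deviations: 0, 49, 59, 60, 74, 111, 125 → MAD = 60

60 ms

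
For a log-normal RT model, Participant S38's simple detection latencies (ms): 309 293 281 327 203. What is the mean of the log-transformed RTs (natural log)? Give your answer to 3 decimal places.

5.631

ln(RT): 5.7333, 5.6802, 5.6384, 5.7900, 5.3132
Σ ln(RT) = 28.1550
Mean = 28.1550/5 = 5.63101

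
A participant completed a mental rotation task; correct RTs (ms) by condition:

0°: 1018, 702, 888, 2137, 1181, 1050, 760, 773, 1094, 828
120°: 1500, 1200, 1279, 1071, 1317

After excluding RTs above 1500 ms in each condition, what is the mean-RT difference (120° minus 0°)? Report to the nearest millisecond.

0°: exclude 2137
M(0°) = 8294/9 = 921.556
M(120°) = 6367/5 = 1273.400
Difference = 1273.400 − 921.556 = 351.844 ms

352 ms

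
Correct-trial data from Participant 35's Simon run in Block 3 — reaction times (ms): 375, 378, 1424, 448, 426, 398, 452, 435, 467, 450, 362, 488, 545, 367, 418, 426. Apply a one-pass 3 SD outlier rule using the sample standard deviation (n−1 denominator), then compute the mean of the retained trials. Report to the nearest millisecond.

429 ms

n = 16, ΣRT = 7859, M = 491.188
Σ(x−M)² = 962846.44; s = √(962846.44/15) = 253.357
Cutoffs: 491.188 ± 3·253.357 → [-268.9, 1251.3]
Outside: 1424 → excluded.
Retained (n=15): Σ = 6435, mean = 6435/15 = 429.000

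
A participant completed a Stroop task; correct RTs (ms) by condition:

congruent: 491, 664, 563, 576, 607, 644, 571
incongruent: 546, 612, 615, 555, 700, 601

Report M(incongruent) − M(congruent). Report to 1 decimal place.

M(congruent) = 4116/7 = 588.000
M(incongruent) = 3629/6 = 604.833
Difference = 604.833 − 588.000 = 16.833 ms

16.8 ms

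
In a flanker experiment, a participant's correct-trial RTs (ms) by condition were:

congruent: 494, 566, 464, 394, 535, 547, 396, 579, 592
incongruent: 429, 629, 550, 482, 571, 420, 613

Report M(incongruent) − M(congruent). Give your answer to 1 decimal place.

20.3 ms

M(congruent) = 4567/9 = 507.444
M(incongruent) = 3694/7 = 527.714
Difference = 527.714 − 507.444 = 20.270 ms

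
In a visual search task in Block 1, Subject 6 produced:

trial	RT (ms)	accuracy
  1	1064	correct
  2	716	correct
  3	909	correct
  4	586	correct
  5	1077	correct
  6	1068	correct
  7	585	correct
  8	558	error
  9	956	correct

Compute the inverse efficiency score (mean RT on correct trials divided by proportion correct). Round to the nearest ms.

979 ms

Correct trials (n=8): 1064, 716, 909, 586, 1077, 1068, 585, 956
Mean correct RT = 6961/8 = 870.1250 ms
Proportion correct = 8/9
IES = 870.1250 / (8/9) = 978.891 ms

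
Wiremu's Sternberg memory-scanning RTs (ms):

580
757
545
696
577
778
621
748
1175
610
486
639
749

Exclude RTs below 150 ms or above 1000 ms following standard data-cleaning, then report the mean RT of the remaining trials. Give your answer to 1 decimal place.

648.8 ms

Excluded: 1175
Retained (n=12): Σ = 7786
Mean = 7786/12 = 648.8333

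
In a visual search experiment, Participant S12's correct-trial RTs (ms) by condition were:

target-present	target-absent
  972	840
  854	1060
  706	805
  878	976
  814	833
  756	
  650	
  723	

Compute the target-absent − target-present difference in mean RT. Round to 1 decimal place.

M(target-present) = 6353/8 = 794.125
M(target-absent) = 4514/5 = 902.800
Difference = 902.800 − 794.125 = 108.675 ms

108.7 ms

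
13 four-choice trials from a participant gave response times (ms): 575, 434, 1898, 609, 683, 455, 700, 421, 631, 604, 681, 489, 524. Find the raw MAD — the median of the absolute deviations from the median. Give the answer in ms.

Sorted: 421, 434, 455, 489, 524, 575, 604, 609, 631, 681, 683, 700, 1898 → median = 604
|x − 604|: 29, 170, 1294, 5, 79, 149, 96, 183, 27, 0, 77, 115, 80
Sorted deviations: 0, 5, 27, 29, 77, 79, 80, 96, 115, 149, 170, 183, 1294 → MAD = 80

80 ms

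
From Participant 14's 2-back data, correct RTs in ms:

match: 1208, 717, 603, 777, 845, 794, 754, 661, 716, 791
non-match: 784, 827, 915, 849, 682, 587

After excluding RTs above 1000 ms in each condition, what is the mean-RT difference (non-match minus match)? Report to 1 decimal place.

34.2 ms

match: exclude 1208
M(match) = 6658/9 = 739.778
M(non-match) = 4644/6 = 774.000
Difference = 774.000 − 739.778 = 34.222 ms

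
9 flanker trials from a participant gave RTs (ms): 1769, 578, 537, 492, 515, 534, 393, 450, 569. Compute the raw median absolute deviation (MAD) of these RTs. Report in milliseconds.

Sorted: 393, 450, 492, 515, 534, 537, 569, 578, 1769 → median = 534
|x − 534|: 1235, 44, 3, 42, 19, 0, 141, 84, 35
Sorted deviations: 0, 3, 19, 35, 42, 44, 84, 141, 1235 → MAD = 42

42 ms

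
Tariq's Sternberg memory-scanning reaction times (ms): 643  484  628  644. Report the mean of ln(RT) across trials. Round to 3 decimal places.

6.390

ln(RT): 6.4661, 6.1821, 6.4425, 6.4677
Σ ln(RT) = 25.5585
Mean = 25.5585/4 = 6.38962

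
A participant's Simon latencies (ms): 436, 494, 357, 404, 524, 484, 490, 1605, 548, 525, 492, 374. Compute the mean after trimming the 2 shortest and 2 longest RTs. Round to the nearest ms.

Sorted: 357, 374, 404, 436, 484, 490, 492, 494, 524, 525, 548, 1605
Drop lowest 2 (357, 374) and highest 2 (548, 1605)
Remaining (n=8): Σ = 3849, mean = 3849/8 = 481.125

481 ms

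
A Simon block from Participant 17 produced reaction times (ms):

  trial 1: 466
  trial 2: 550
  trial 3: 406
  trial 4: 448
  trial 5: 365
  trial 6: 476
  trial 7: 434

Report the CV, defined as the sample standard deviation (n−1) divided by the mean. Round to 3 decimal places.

0.130

n = 7, Σ = 3145, M = 449.2857
Σ(x−M)² = 20349.429; s = √(20349.429/6) = 58.2372
CV = 58.2372 / 449.2857 = 0.12962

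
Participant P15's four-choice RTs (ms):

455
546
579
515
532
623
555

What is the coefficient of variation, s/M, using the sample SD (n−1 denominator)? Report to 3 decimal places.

0.096

n = 7, Σ = 3805, M = 543.5714
Σ(x−M)² = 16495.714; s = √(16495.714/6) = 52.4336
CV = 52.4336 / 543.5714 = 0.09646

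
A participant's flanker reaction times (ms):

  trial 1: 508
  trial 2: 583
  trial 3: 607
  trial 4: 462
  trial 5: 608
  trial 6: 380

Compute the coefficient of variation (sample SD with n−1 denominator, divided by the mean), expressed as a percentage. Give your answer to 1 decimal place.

17.5%

n = 6, Σ = 3148, M = 524.6667
Σ(x−M)² = 42259.333; s = √(42259.333/5) = 91.9340
CV = 91.9340 / 524.6667 = 0.17522 = 17.522%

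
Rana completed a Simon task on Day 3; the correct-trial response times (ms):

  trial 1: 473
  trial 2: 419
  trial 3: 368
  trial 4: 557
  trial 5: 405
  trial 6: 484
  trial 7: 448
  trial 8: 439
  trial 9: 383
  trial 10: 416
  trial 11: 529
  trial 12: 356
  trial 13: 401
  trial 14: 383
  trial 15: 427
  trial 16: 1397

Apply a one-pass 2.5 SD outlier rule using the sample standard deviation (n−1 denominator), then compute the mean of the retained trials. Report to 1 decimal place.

n = 16, ΣRT = 7885, M = 492.812
Σ(x−M)² = 918592.44; s = √(918592.44/15) = 247.466
Cutoffs: 492.812 ± 2.5·247.466 → [-125.9, 1111.5]
Outside: 1397 → excluded.
Retained (n=15): Σ = 6488, mean = 6488/15 = 432.533

432.5 ms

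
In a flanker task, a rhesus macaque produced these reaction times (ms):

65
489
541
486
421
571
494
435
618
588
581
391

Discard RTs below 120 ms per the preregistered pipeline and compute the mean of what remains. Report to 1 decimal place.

Excluded: 65
Retained (n=11): Σ = 5615
Mean = 5615/11 = 510.4545

510.5 ms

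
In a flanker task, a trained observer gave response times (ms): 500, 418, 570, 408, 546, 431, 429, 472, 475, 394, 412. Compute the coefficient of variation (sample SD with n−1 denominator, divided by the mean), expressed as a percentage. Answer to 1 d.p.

12.8%

n = 11, Σ = 5055, M = 459.5455
Σ(x−M)² = 34392.727; s = √(34392.727/10) = 58.6453
CV = 58.6453 / 459.5455 = 0.12762 = 12.762%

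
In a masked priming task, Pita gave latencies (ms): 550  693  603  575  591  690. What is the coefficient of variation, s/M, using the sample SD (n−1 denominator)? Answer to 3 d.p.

0.098

n = 6, Σ = 3702, M = 617.0000
Σ(x−M)² = 18230.000; s = √(18230.000/5) = 60.3821
CV = 60.3821 / 617.0000 = 0.09786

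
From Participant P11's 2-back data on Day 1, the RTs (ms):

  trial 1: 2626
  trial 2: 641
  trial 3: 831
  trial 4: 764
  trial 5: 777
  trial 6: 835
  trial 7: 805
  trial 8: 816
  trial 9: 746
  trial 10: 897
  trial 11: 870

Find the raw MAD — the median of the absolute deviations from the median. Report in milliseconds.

Sorted: 641, 746, 764, 777, 805, 816, 831, 835, 870, 897, 2626 → median = 816
|x − 816|: 1810, 175, 15, 52, 39, 19, 11, 0, 70, 81, 54
Sorted deviations: 0, 11, 15, 19, 39, 52, 54, 70, 81, 175, 1810 → MAD = 52

52 ms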